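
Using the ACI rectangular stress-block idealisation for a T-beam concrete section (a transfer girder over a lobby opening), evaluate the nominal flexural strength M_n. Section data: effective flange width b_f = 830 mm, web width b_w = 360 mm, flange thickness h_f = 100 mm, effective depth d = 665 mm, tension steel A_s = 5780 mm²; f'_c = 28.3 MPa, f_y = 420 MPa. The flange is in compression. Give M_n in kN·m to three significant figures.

Tension: T = A_s f_y = 5780 × 420 = 2427600 N.
Try a within the flange: a = T/(0.85 f'_c b_f) = 2427600/(0.85 × 28.3 × 830) = 121.59 mm.
a = 121.59 > h_f = 100 mm: the block extends into the web. Split into flange-overhang and web parts.
C_f = 0.85 f'_c (b_f − b_w) h_f = 0.85 × 28.3 × (830 − 360) × 100 = 1130585 N.
Remaining web compression depth: a_w = (T − C_f)/(0.85 f'_c b_w) = (2427600 − 1130585)/(0.85 × 28.3 × 360) = 149.77 mm.
M_n = C_f(d − h_f/2) + (T − C_f)(d − a_w/2) = 1130585 × (665 − 50) + 1297015 × (665 − 74.885) = 695.31 + 765.39 = 1460.70 × 10⁶ N·mm.
M_n = 1460.70 kN·m.

M_n ≈ 1460 kN·m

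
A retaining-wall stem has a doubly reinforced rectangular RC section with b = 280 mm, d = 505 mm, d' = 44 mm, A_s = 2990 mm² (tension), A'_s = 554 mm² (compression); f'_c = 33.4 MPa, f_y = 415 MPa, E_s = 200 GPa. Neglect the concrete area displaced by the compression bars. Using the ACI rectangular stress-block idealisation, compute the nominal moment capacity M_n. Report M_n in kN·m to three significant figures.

M_n ≈ 552 kN·m

Assume both tension and compression steel yield.
Net tension couple steel: A_s − A'_s = 2436 mm².
a = (A_s − A'_s) f_y / (0.85 f'_c b) = 1010940/(0.85 × 33.4 × 280) = 127.18 mm.
c = a/β₁ = 127.18/0.811 = 156.82 mm; ε'_s = 0.003(c − d')/c = 0.0022 ≥ f_y/E_s = 0.0021, so compression steel does yield.
M_n = (A_s − A'_s) f_y (d − a/2) + A'_s f_y (d − d') = [1010940 × (505 − 63.59) + 229910 × (505 − 44)] × 10⁻⁶ = 446.24 + 105.99 = 552.23 kN·m.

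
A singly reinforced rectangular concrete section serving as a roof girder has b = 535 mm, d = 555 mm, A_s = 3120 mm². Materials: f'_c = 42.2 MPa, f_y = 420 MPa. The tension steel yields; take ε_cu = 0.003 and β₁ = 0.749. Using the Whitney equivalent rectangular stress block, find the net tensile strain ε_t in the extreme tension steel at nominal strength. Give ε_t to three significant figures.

ε_t ≈ 0.0153

a = A_s f_y/(0.85 f'_c b) = 68.28 mm.
β₁ = 0.749, so c = a/β₁ = 68.28/0.749 = 91.16 mm.
From the linear strain diagram with ε_cu = 0.003: ε_t = 0.003 (d − c)/c = 0.003 × (555 − 91.16)/91.16 = 0.0153.
Since ε_t ≥ 0.005, the section is tension-controlled.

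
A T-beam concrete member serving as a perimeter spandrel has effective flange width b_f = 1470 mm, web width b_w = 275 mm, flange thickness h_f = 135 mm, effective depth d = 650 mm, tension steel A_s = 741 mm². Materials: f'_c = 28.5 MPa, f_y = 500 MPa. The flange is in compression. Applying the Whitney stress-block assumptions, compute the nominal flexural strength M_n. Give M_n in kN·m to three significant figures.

M_n ≈ 239 kN·m

Tension: T = A_s f_y = 741 × 500 = 370500 N.
Try a within the flange: a = T/(0.85 f'_c b_f) = 370500/(0.85 × 28.5 × 1470) = 10.40 mm.
Since a = 10.40 ≤ h_f = 135 mm, the stress block lies entirely in the flange; analyse as a rectangular beam of width b_f.
M_n = T(d − a/2) = 370500 × (650 − 5.2) = 238.90 × 10⁶ N·mm.
M_n = 238.90 kN·m.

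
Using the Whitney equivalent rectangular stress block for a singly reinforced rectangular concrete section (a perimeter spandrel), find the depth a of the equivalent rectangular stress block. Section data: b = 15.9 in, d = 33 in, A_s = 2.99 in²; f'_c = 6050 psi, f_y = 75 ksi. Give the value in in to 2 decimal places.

a ≈ 2.74 in

T = A_s f_y = 2.99 × 75 = 224.25 kips.
a = T/(0.85 f'_c b) = 224.25/(0.85 × 6.05 × 15.9) = 2.74 in.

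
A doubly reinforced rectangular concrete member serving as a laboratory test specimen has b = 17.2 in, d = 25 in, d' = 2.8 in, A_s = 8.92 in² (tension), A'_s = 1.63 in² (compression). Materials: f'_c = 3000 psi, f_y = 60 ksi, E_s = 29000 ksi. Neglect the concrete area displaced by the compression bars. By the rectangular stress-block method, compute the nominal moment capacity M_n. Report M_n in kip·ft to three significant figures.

Assume both steels yield.
a = (A_s − A'_s) f_y/(0.85 f'_c b) = (8.92 − 1.63) × 60/(0.85 × 3 × 17.2) = 9.973 in.
c = a/β₁ = 9.973/0.85 = 11.733 in; ε'_s = 0.003(c − d')/c = 0.0023 ≥ ε_y = 0.0021, so the compression steel yields.
M_n = (A_s − A'_s) f_y (d − a/2) + A'_s f_y (d − d') = 437.4 × (25 − 4.9865) + 97.8 × (25 − 2.8) = 8753.9 + 2171.2 = 10925.1 kip·in = 10925.1/12 = 910.43 kip·ft.

M_n ≈ 910 kip·ft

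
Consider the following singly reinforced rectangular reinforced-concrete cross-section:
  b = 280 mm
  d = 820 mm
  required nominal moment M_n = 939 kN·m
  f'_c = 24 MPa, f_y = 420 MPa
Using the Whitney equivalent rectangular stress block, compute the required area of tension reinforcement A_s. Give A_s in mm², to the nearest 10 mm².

With M_n = 0.85 f'_c a b (d − a/2), solve the quadratic for a:
a = d − √(d² − 2M_n/(0.85 f'_c b)) = 820 − √(820² − 2 × 939×10⁶/(0.85 × 24 × 280)) = 233.81 mm.
A_s = 0.85 f'_c a b / f_y = 0.85 × 24 × 233.81 × 280 / 420 = 3179.8 mm².

A_s ≈ 3180 mm²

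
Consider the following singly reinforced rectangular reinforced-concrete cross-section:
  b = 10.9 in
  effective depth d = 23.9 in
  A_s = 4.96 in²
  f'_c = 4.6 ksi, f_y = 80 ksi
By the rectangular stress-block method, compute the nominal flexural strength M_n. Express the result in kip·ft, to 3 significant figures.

T = A_s f_y = 4.96 × 80 = 396.8 kips.
a = T/(0.85 f'_c b) = 396.8/(0.85 × 4.6 × 10.9) = 9.310 in.
M_n = T(d − a/2) = 396.8 × (23.9 − 4.655) = 7636.4 kip·in = 7636.4/12 = 636.37 kip·ft.

M_n ≈ 636 kip·ft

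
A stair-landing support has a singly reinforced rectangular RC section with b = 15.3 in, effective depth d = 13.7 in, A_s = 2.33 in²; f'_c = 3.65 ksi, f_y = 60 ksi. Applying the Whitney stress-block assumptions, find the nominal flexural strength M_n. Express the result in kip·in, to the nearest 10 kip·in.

T = A_s f_y = 2.33 × 60 = 139.8 kips.
a = T/(0.85 f'_c b) = 139.8/(0.85 × 3.65 × 15.3) = 2.945 in.
M_n = T(d − a/2) = 139.8 × (13.7 − 1.4725) = 1709.4 kip·in.

M_n ≈ 1710 kip·in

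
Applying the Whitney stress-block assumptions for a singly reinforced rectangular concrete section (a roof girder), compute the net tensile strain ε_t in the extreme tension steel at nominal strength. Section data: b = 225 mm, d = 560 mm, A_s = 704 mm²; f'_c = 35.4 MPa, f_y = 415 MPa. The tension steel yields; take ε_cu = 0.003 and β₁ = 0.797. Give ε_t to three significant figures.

a = A_s f_y/(0.85 f'_c b) = 43.15 mm.
β₁ = 0.797, so c = a/β₁ = 43.15/0.797 = 54.14 mm.
From the linear strain diagram with ε_cu = 0.003: ε_t = 0.003 (d − c)/c = 0.003 × (560 − 54.14)/54.14 = 0.0280.
Since ε_t ≥ 0.005, the section is tension-controlled.

ε_t ≈ 0.0280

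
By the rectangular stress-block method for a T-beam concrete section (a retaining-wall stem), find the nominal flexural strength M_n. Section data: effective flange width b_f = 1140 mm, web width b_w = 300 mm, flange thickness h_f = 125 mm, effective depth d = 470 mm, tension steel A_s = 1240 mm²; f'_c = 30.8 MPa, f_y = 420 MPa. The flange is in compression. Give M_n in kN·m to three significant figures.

Tension: T = A_s f_y = 1240 × 420 = 520800 N.
Try a within the flange: a = T/(0.85 f'_c b_f) = 520800/(0.85 × 30.8 × 1140) = 17.45 mm.
Since a = 17.45 ≤ h_f = 125 mm, the stress block lies entirely in the flange; analyse as a rectangular beam of width b_f.
M_n = T(d − a/2) = 520800 × (470 − 8.725) = 240.23 × 10⁶ N·mm.
M_n = 240.23 kN·m.

M_n ≈ 240 kN·m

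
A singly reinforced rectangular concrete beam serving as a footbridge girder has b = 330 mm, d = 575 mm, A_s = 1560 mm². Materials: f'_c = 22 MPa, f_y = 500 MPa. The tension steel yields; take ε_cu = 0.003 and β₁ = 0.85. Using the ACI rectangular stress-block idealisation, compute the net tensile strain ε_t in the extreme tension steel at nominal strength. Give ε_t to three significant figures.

ε_t ≈ 0.00860

a = A_s f_y/(0.85 f'_c b) = 126.40 mm.
β₁ = 0.85, so c = a/β₁ = 126.40/0.85 = 148.71 mm.
From the linear strain diagram with ε_cu = 0.003: ε_t = 0.003 (d − c)/c = 0.003 × (575 − 148.71)/148.71 = 0.00860.
Since ε_t ≥ 0.005, the section is tension-controlled.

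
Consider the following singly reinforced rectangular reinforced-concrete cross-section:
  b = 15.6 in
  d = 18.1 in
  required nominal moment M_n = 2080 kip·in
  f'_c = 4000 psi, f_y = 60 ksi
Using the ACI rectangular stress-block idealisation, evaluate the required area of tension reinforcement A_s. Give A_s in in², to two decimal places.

A_s ≈ 2.05 in²

From M_n = 0.85 f'_c a b (d − a/2):
a = d − √(d² − 2M_n/(0.85 f'_c b)) = 18.1 − √(18.1² − 2 × 2080/(0.85 × 4 × 15.6)) = 2.315 in.
A_s = 0.85 f'_c a b / f_y = 0.85 × 4 × 2.315 × 15.6 / 60 = 2.046 in².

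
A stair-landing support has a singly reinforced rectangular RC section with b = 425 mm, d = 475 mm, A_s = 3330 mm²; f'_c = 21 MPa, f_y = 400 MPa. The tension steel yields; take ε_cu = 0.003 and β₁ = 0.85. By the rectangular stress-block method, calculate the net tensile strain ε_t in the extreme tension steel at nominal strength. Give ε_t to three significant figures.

ε_t ≈ 0.00390

a = A_s f_y/(0.85 f'_c b) = 175.58 mm.
β₁ = 0.85, so c = a/β₁ = 175.58/0.85 = 206.56 mm.
From the linear strain diagram with ε_cu = 0.003: ε_t = 0.003 (d − c)/c = 0.003 × (475 − 206.56)/206.56 = 0.00390.
ε_t < 0.004 — the section is over-reinforced for flexure under ACI limits.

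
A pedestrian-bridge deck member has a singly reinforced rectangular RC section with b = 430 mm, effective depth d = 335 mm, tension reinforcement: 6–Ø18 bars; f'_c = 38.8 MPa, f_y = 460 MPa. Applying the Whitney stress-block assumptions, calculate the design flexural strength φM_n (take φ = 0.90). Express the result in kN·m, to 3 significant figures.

φM_n ≈ 196 kN·m

A_s = 6 × 254 = 1524 mm².
T = A_s f_y = 1524 × 460 = 701040 N = 701.04 kN.
From C = T: a = T/(0.85 f'_c b) = 701040/(0.85 × 38.8 × 430) = 49.43 mm.
M_n = T(d − a/2) = 701.04 kN × (335 − 24.715) mm = 217.52 kN·m.
φM_n = 0.90 × 217.52 = 195.77 kN·m.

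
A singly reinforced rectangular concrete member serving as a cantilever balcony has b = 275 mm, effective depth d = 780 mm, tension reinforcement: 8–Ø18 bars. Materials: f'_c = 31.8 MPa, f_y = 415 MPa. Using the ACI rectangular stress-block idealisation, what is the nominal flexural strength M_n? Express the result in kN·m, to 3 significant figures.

A_s = 8 × 254 = 2032 mm².
T = A_s f_y = 2032 × 415 = 843280 N = 843.28 kN.
From C = T: a = T/(0.85 f'_c b) = 843280/(0.85 × 31.8 × 275) = 113.45 mm.
M_n = T(d − a/2) = 843.28 kN × (780 − 56.725) mm = 609.92 kN·m.

M_n ≈ 610 kN·m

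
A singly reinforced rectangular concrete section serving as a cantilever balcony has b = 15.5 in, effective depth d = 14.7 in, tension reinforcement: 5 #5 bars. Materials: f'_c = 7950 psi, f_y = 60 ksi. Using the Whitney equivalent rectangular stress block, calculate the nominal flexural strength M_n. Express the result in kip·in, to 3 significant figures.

A_s = 5 × 0.31 = 1.55 in².
T = A_s f_y = 1.55 × 60 = 93 kips.
a = T/(0.85 f'_c b) = 93/(0.85 × 7.95 × 15.5) = 0.888 in.
M_n = T(d − a/2) = 93 × (14.7 − 0.444) = 1325.8 kip·in.

M_n ≈ 1330 kip·in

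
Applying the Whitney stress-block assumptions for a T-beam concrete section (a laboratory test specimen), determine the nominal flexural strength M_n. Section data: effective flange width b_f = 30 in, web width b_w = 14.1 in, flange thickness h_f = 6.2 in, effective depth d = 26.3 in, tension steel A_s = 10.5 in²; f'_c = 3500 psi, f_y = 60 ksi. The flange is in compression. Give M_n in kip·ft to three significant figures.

M_n ≈ 1190 kip·ft

Tension: T = A_s f_y = 10.5 × 60 = 630 kips.
Try a within the flange: a = T/(0.85 f'_c b_f) = 630/(0.85 × 3.5 × 30) = 7.059 in.
a = 7.059 > h_f = 6.2 in: the block extends into the web. Split into flange-overhang and web parts.
C_f = 0.85 f'_c (b_f − b_w) h_f = 0.85 × 3.5 × (30 − 14.1) × 6.2 = 293.3 kips.
Remaining web compression depth: a_w = (T − C_f)/(0.85 f'_c b_w) = (630 − 293.3)/(0.85 × 3.5 × 14.1) = 8.027 in.
M_n = C_f(d − h_f/2) + (T − C_f)(d − a_w/2) = 293.3 × (26.3 − 3.1) + 336.7 × (26.3 − 4.0135) = 6804.6 + 7503.9 = 14308.5 kip·in.
M_n = 14308.5/12 = 1192.38 kip·ft.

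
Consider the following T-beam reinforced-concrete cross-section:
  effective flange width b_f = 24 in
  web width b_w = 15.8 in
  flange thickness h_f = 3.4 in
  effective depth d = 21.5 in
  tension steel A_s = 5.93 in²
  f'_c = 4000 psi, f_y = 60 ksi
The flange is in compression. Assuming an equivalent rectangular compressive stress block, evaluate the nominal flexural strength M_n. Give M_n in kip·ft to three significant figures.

Tension: T = A_s f_y = 5.93 × 60 = 355.8 kips.
Try a within the flange: a = T/(0.85 f'_c b_f) = 355.8/(0.85 × 4 × 24) = 4.360 in.
a = 4.360 > h_f = 3.4 in: the block extends into the web. Split into flange-overhang and web parts.
C_f = 0.85 f'_c (b_f − b_w) h_f = 0.85 × 4 × (24 − 15.8) × 3.4 = 94.8 kips.
Remaining web compression depth: a_w = (T − C_f)/(0.85 f'_c b_w) = (355.8 − 94.8)/(0.85 × 4 × 15.8) = 4.859 in.
M_n = C_f(d − h_f/2) + (T − C_f)(d − a_w/2) = 94.8 × (21.5 − 1.7) + 261 × (21.5 − 2.4295) = 1877.0 + 4977.4 = 6854.4 kip·in.
M_n = 6854.4/12 = 571.20 kip·ft.

M_n ≈ 571 kip·ft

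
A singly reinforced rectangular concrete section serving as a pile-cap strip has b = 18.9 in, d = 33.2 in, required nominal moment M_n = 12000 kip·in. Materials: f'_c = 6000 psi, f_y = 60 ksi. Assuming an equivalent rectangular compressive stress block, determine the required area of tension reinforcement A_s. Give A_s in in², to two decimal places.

A_s ≈ 6.41 in²

From M_n = 0.85 f'_c a b (d − a/2):
a = d − √(d² − 2M_n/(0.85 f'_c b)) = 33.2 − √(33.2² − 2 × 12000/(0.85 × 6 × 18.9)) = 3.990 in.
A_s = 0.85 f'_c a b / f_y = 0.85 × 6 × 3.990 × 18.9 / 60 = 6.410 in².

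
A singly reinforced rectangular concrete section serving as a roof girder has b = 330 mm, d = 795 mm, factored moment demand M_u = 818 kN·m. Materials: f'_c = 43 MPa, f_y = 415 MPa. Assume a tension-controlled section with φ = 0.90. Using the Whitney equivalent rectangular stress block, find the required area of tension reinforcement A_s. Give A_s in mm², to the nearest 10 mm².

M_n = M_u/φ = 818/0.90 = 908.889 kN·m.
With M_n = 0.85 f'_c a b (d − a/2), solve the quadratic for a:
a = d − √(d² − 2M_n/(0.85 f'_c b)) = 795 − √(795² − 2 × 908.889×10⁶/(0.85 × 43 × 330)) = 101.23 mm.
A_s = 0.85 f'_c a b / f_y = 0.85 × 43 × 101.23 × 330 / 415 = 2942.1 mm².

A_s ≈ 2940 mm²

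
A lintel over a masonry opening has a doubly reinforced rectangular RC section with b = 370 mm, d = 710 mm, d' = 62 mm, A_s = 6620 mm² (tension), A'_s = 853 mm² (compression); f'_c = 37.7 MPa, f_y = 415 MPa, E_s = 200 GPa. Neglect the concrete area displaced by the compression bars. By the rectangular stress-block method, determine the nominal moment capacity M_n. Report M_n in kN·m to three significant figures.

Assume both tension and compression steel yield.
Net tension couple steel: A_s − A'_s = 5767 mm².
a = (A_s − A'_s) f_y / (0.85 f'_c b) = 2393305/(0.85 × 37.7 × 370) = 201.85 mm.
c = a/β₁ = 201.85/0.781 = 258.45 mm; ε'_s = 0.003(c − d')/c = 0.0023 ≥ f_y/E_s = 0.0021, so compression steel does yield.
M_n = (A_s − A'_s) f_y (d − a/2) + A'_s f_y (d − d') = [2393305 × (710 − 100.925) + 353995 × (710 − 62)] × 10⁻⁶ = 1457.70 + 229.39 = 1687.09 kN·m.

M_n ≈ 1690 kN·m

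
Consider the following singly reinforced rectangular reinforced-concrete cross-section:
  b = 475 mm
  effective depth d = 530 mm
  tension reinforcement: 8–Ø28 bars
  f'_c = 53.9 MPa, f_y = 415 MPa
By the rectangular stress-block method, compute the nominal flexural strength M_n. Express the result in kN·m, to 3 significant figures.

M_n ≈ 988 kN·m

A_s = 8 × 616 = 4928 mm².
T = A_s f_y = 4928 × 415 = 2045120 N = 2045.12 kN.
From C = T: a = T/(0.85 f'_c b) = 2045120/(0.85 × 53.9 × 475) = 93.98 mm.
M_n = T(d − a/2) = 2045.12 kN × (530 − 46.99) mm = 987.81 kN·m.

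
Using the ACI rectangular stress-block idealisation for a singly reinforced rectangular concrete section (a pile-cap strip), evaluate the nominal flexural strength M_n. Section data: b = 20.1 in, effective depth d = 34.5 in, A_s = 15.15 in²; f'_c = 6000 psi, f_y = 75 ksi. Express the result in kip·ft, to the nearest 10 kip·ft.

T = A_s f_y = 15.15 × 75 = 1136.25 kips.
a = T/(0.85 f'_c b) = 1136.25/(0.85 × 6 × 20.1) = 11.084 in.
M_n = T(d − a/2) = 1136.25 × (34.5 − 5.542) = 32903.5 kip·in = 32903.5/12 = 2741.96 kip·ft.

M_n ≈ 2740 kip·ft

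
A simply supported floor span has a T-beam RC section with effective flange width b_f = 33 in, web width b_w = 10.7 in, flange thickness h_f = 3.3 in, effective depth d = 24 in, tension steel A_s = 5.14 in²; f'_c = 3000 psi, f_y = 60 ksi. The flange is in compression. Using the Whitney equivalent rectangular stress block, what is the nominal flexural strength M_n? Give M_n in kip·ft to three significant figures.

Tension: T = A_s f_y = 5.14 × 60 = 308.4 kips.
Try a within the flange: a = T/(0.85 f'_c b_f) = 308.4/(0.85 × 3 × 33) = 3.665 in.
a = 3.665 > h_f = 3.3 in: the block extends into the web. Split into flange-overhang and web parts.
C_f = 0.85 f'_c (b_f − b_w) h_f = 0.85 × 3 × (33 − 10.7) × 3.3 = 187.7 kips.
Remaining web compression depth: a_w = (T − C_f)/(0.85 f'_c b_w) = (308.4 − 187.7)/(0.85 × 3 × 10.7) = 4.424 in.
M_n = C_f(d − h_f/2) + (T − C_f)(d − a_w/2) = 187.7 × (24 − 1.65) + 120.7 × (24 − 2.212) = 4195.1 + 2629.8 = 6824.9 kip·in.
M_n = 6824.9/12 = 568.74 kip·ft.

M_n ≈ 569 kip·ft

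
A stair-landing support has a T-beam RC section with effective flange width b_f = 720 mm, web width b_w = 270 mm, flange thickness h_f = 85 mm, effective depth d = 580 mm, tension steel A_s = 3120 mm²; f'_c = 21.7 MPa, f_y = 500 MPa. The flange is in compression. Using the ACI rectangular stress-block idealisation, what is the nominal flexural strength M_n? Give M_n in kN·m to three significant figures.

Tension: T = A_s f_y = 3120 × 500 = 1560000 N.
Try a within the flange: a = T/(0.85 f'_c b_f) = 1560000/(0.85 × 21.7 × 720) = 117.47 mm.
a = 117.47 > h_f = 85 mm: the block extends into the web. Split into flange-overhang and web parts.
C_f = 0.85 f'_c (b_f − b_w) h_f = 0.85 × 21.7 × (720 − 270) × 85 = 705521 N.
Remaining web compression depth: a_w = (T − C_f)/(0.85 f'_c b_w) = (1560000 − 705521)/(0.85 × 21.7 × 270) = 171.58 mm.
M_n = C_f(d − h_f/2) + (T − C_f)(d − a_w/2) = 705521 × (580 − 42.5) + 854479 × (580 − 85.79) = 379.22 + 422.29 = 801.51 × 10⁶ N·mm.
M_n = 801.51 kN·m.

M_n ≈ 802 kN·m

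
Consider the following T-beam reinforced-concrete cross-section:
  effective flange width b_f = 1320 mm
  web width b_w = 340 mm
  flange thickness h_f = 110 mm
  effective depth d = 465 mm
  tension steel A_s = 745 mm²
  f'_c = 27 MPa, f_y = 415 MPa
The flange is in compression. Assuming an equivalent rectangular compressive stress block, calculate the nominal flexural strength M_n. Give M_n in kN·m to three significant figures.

Tension: T = A_s f_y = 745 × 415 = 309175 N.
Try a within the flange: a = T/(0.85 f'_c b_f) = 309175/(0.85 × 27 × 1320) = 10.21 mm.
Since a = 10.21 ≤ h_f = 110 mm, the stress block lies entirely in the flange; analyse as a rectangular beam of width b_f.
M_n = T(d − a/2) = 309175 × (465 − 5.105) = 142.19 × 10⁶ N·mm.
M_n = 142.19 kN·m.

M_n ≈ 142 kN·m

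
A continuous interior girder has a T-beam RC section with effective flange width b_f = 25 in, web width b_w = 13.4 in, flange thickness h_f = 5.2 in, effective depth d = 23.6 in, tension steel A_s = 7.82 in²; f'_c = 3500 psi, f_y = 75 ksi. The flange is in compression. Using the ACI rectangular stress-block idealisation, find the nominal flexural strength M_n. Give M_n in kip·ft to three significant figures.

M_n ≈ 941 kip·ft

Tension: T = A_s f_y = 7.82 × 75 = 586.5 kips.
Try a within the flange: a = T/(0.85 f'_c b_f) = 586.5/(0.85 × 3.5 × 25) = 7.886 in.
a = 7.886 > h_f = 5.2 in: the block extends into the web. Split into flange-overhang and web parts.
C_f = 0.85 f'_c (b_f − b_w) h_f = 0.85 × 3.5 × (25 − 13.4) × 5.2 = 179.5 kips.
Remaining web compression depth: a_w = (T − C_f)/(0.85 f'_c b_w) = (586.5 − 179.5)/(0.85 × 3.5 × 13.4) = 10.209 in.
M_n = C_f(d − h_f/2) + (T − C_f)(d − a_w/2) = 179.5 × (23.6 − 2.6) + 407 × (23.6 − 5.1045) = 3769.5 + 7527.7 = 11297.2 kip·in.
M_n = 11297.2/12 = 941.43 kip·ft.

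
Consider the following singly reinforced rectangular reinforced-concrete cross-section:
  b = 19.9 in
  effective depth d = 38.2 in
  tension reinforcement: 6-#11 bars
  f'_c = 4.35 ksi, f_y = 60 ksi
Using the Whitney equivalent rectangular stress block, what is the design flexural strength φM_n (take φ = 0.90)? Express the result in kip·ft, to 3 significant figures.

φM_n ≈ 1450 kip·ft

A_s = 6 × 1.56 = 9.36 in².
T = A_s f_y = 9.36 × 60 = 561.6 kips.
a = T/(0.85 f'_c b) = 561.6/(0.85 × 4.35 × 19.9) = 7.632 in.
M_n = T(d − a/2) = 561.6 × (38.2 − 3.816) = 19310.1 kip·in = 19310.1/12 = 1609.18 kip·ft.
φM_n = 0.90 × 1609.18 = 1448.26 kip·ft.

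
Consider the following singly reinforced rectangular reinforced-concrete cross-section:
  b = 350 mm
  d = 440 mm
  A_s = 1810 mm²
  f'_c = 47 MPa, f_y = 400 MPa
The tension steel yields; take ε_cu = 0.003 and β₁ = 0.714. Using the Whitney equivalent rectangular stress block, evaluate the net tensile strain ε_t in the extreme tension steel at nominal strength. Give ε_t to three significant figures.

a = A_s f_y/(0.85 f'_c b) = 51.78 mm.
β₁ = 0.714, so c = a/β₁ = 51.78/0.714 = 72.52 mm.
From the linear strain diagram with ε_cu = 0.003: ε_t = 0.003 (d − c)/c = 0.003 × (440 − 72.52)/72.52 = 0.0152.
Since ε_t ≥ 0.005, the section is tension-controlled.

ε_t ≈ 0.0152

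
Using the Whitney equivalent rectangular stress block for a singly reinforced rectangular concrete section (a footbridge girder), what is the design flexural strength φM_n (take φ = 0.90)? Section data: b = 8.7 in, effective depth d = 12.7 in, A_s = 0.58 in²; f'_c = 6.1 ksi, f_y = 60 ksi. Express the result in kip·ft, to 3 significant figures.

φM_n ≈ 32.1 kip·ft

T = A_s f_y = 0.58 × 60 = 34.8 kips.
a = T/(0.85 f'_c b) = 34.8/(0.85 × 6.1 × 8.7) = 0.771 in.
M_n = T(d − a/2) = 34.8 × (12.7 − 0.3855) = 428.5 kip·in = 428.5/12 = 35.71 kip·ft.
φM_n = 0.90 × 35.71 = 32.14 kip·ft.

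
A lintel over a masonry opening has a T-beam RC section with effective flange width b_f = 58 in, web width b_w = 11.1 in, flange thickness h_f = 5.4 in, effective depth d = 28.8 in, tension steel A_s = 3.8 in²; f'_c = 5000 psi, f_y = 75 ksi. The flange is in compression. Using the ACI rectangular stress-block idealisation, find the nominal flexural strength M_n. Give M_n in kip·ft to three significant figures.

M_n ≈ 670 kip·ft

Tension: T = A_s f_y = 3.8 × 75 = 285 kips.
Try a within the flange: a = T/(0.85 f'_c b_f) = 285/(0.85 × 5 × 58) = 1.156 in.
Since a = 1.156 ≤ h_f = 5.4 in, the stress block lies entirely in the flange; analyse as a rectangular beam of width b_f.
M_n = T(d − a/2) = 285 × (28.8 − 0.578) = 8043.3 kip·in.
M_n = 8043.3/12 = 670.28 kip·ft.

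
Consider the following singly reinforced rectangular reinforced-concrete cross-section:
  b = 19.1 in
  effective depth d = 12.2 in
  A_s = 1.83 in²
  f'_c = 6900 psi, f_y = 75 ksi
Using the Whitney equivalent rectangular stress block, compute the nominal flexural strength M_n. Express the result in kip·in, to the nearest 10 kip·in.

M_n ≈ 1590 kip·in

T = A_s f_y = 1.83 × 75 = 137.25 kips.
a = T/(0.85 f'_c b) = 137.25/(0.85 × 6.9 × 19.1) = 1.225 in.
M_n = T(d − a/2) = 137.25 × (12.2 − 0.6125) = 1590.4 kip·in.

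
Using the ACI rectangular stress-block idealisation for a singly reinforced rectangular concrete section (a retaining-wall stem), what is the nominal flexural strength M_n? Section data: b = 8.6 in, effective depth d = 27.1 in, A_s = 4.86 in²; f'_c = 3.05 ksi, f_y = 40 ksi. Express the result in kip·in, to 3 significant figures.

T = A_s f_y = 4.86 × 40 = 194.4 kips.
a = T/(0.85 f'_c b) = 194.4/(0.85 × 3.05 × 8.6) = 8.719 in.
M_n = T(d − a/2) = 194.4 × (27.1 − 4.3595) = 4420.8 kip·in.

M_n ≈ 4420 kip·in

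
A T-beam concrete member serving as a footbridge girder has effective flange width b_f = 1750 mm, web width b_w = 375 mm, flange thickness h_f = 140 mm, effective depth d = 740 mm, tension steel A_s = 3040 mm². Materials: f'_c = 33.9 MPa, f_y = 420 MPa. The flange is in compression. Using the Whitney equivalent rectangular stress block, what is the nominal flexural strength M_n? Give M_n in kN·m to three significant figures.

M_n ≈ 929 kN·m

Tension: T = A_s f_y = 3040 × 420 = 1276800 N.
Try a within the flange: a = T/(0.85 f'_c b_f) = 1276800/(0.85 × 33.9 × 1750) = 25.32 mm.
Since a = 25.32 ≤ h_f = 140 mm, the stress block lies entirely in the flange; analyse as a rectangular beam of width b_f.
M_n = T(d − a/2) = 1276800 × (740 − 12.66) = 928.67 × 10⁶ N·mm.
M_n = 928.67 kN·m.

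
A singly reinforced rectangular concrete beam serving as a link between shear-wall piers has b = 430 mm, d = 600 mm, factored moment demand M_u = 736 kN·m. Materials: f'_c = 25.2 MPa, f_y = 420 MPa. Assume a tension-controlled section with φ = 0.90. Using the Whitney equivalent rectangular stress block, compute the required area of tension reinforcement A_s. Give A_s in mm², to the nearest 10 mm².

A_s ≈ 3790 mm²

M_n = M_u/φ = 736/0.90 = 817.778 kN·m.
With M_n = 0.85 f'_c a b (d − a/2), solve the quadratic for a:
a = d − √(d² − 2M_n/(0.85 f'_c b)) = 600 − √(600² − 2 × 817.778×10⁶/(0.85 × 25.2 × 430)) = 172.89 mm.
A_s = 0.85 f'_c a b / f_y = 0.85 × 25.2 × 172.89 × 430 / 420 = 3791.5 mm².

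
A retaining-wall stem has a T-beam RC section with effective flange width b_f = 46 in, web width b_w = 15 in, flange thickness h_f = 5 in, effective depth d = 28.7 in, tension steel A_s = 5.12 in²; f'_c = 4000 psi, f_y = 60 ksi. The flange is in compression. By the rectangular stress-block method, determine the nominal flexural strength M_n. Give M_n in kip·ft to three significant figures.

M_n ≈ 710 kip·ft

Tension: T = A_s f_y = 5.12 × 60 = 307.2 kips.
Try a within the flange: a = T/(0.85 f'_c b_f) = 307.2/(0.85 × 4 × 46) = 1.964 in.
Since a = 1.964 ≤ h_f = 5 in, the stress block lies entirely in the flange; analyse as a rectangular beam of width b_f.
M_n = T(d − a/2) = 307.2 × (28.7 − 0.982) = 8515.0 kip·in.
M_n = 8515.0/12 = 709.58 kip·ft.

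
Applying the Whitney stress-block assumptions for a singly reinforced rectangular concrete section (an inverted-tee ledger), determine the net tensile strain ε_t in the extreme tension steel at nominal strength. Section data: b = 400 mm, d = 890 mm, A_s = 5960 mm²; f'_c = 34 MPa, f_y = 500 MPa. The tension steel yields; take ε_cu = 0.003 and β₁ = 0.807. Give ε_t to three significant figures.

ε_t ≈ 0.00536

a = A_s f_y/(0.85 f'_c b) = 257.79 mm.
β₁ = 0.807, so c = a/β₁ = 257.79/0.807 = 319.44 mm.
From the linear strain diagram with ε_cu = 0.003: ε_t = 0.003 (d − c)/c = 0.003 × (890 − 319.44)/319.44 = 0.00536.
Since ε_t ≥ 0.005, the section is tension-controlled.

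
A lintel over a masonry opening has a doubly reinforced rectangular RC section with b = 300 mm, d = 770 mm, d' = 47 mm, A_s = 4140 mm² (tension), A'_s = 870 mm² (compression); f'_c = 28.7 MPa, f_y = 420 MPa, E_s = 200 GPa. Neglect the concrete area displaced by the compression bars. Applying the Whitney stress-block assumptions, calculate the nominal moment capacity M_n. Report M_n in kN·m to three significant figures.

M_n ≈ 1190 kN·m

Assume both tension and compression steel yield.
Net tension couple steel: A_s − A'_s = 3270 mm².
a = (A_s − A'_s) f_y / (0.85 f'_c b) = 1373400/(0.85 × 28.7 × 300) = 187.66 mm.
c = a/β₁ = 187.66/0.845 = 222.08 mm; ε'_s = 0.003(c − d')/c = 0.0024 ≥ f_y/E_s = 0.0021, so compression steel does yield.
M_n = (A_s − A'_s) f_y (d − a/2) + A'_s f_y (d − d') = [1373400 × (770 − 93.83) + 365400 × (770 − 47)] × 10⁻⁶ = 928.65 + 264.18 = 1192.83 kN·m.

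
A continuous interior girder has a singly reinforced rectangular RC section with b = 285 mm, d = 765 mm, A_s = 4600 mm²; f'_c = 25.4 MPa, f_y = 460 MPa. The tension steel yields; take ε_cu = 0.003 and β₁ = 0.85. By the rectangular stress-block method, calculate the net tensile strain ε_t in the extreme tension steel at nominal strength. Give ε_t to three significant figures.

a = A_s f_y/(0.85 f'_c b) = 343.89 mm.
β₁ = 0.85, so c = a/β₁ = 343.89/0.85 = 404.58 mm.
From the linear strain diagram with ε_cu = 0.003: ε_t = 0.003 (d − c)/c = 0.003 × (765 − 404.58)/404.58 = 0.00267.
ε_t < 0.004 — the section is over-reinforced for flexure under ACI limits.

ε_t ≈ 0.00267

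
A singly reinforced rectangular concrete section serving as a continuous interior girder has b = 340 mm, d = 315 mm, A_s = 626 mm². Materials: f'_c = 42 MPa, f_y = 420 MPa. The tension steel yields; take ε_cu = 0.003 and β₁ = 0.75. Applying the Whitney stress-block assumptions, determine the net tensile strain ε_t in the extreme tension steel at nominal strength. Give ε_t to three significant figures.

ε_t ≈ 0.0297

a = A_s f_y/(0.85 f'_c b) = 21.66 mm.
β₁ = 0.75, so c = a/β₁ = 21.66/0.75 = 28.88 mm.
From the linear strain diagram with ε_cu = 0.003: ε_t = 0.003 (d − c)/c = 0.003 × (315 − 28.88)/28.88 = 0.0297.
Since ε_t ≥ 0.005, the section is tension-controlled.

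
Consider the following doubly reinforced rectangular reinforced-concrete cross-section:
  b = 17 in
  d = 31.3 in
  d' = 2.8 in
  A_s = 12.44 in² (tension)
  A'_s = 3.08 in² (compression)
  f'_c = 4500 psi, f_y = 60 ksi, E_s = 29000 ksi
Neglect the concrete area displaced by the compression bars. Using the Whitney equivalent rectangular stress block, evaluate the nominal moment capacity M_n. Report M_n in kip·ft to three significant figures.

M_n ≈ 1700 kip·ft

Assume both steels yield.
a = (A_s − A'_s) f_y/(0.85 f'_c b) = (12.44 − 3.08) × 60/(0.85 × 4.5 × 17) = 8.637 in.
c = a/β₁ = 8.637/0.825 = 10.469 in; ε'_s = 0.003(c − d')/c = 0.0022 ≥ ε_y = 0.0021, so the compression steel yields.
M_n = (A_s − A'_s) f_y (d − a/2) + A'_s f_y (d − d') = 561.6 × (31.3 − 4.3185) + 184.8 × (31.3 − 2.8) = 15152.8 + 5266.8 = 20419.6 kip·in = 20419.6/12 = 1701.63 kip·ft.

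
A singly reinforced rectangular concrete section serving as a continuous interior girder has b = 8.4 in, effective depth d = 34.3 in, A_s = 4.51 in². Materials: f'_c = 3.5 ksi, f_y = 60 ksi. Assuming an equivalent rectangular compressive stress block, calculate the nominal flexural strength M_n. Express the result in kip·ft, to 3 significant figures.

T = A_s f_y = 4.51 × 60 = 270.6 kips.
a = T/(0.85 f'_c b) = 270.6/(0.85 × 3.5 × 8.4) = 10.828 in.
M_n = T(d − a/2) = 270.6 × (34.3 − 5.414) = 7816.6 kip·in = 7816.6/12 = 651.38 kip·ft.

M_n ≈ 651 kip·ft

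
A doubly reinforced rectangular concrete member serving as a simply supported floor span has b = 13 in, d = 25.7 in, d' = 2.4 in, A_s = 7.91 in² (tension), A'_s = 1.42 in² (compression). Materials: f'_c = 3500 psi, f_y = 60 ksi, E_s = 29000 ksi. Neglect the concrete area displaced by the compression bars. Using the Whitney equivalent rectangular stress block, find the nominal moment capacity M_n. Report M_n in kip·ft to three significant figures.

M_n ≈ 836 kip·ft

Assume both steels yield.
a = (A_s − A'_s) f_y/(0.85 f'_c b) = (7.91 − 1.42) × 60/(0.85 × 3.5 × 13) = 10.069 in.
c = a/β₁ = 10.069/0.85 = 11.846 in; ε'_s = 0.003(c − d')/c = 0.0024 ≥ ε_y = 0.0021, so the compression steel yields.
M_n = (A_s − A'_s) f_y (d − a/2) + A'_s f_y (d − d') = 389.4 × (25.7 − 5.0345) + 85.2 × (25.7 − 2.4) = 8047.1 + 1985.2 = 10032.3 kip·in = 10032.3/12 = 836.03 kip·ft.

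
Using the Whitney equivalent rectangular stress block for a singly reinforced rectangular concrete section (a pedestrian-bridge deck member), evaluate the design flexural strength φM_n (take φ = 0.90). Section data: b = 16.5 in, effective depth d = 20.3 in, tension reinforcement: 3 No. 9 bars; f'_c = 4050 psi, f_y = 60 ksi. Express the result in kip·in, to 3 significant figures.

φM_n ≈ 3030 kip·in

A_s = 3 × 1 = 3 in².
T = A_s f_y = 3 × 60 = 180 kips.
a = T/(0.85 f'_c b) = 180/(0.85 × 4.05 × 16.5) = 3.169 in.
M_n = T(d − a/2) = 180 × (20.3 − 1.5845) = 3368.8 kip·in.
φM_n = 0.90 × 3368.8 = 3031.9 kip·in.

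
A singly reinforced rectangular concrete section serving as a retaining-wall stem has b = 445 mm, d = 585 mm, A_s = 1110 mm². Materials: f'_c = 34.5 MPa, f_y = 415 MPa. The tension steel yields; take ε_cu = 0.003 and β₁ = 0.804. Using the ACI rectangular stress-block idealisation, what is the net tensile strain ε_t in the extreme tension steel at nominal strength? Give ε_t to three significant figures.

a = A_s f_y/(0.85 f'_c b) = 35.30 mm.
β₁ = 0.804, so c = a/β₁ = 35.30/0.804 = 43.91 mm.
From the linear strain diagram with ε_cu = 0.003: ε_t = 0.003 (d − c)/c = 0.003 × (585 − 43.91)/43.91 = 0.0370.
Since ε_t ≥ 0.005, the section is tension-controlled.

ε_t ≈ 0.0370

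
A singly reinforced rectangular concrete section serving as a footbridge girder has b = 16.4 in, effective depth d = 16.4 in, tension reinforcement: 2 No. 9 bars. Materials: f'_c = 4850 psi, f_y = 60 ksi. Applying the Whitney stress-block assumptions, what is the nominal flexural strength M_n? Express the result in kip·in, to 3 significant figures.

M_n ≈ 1860 kip·in

A_s = 2 × 1 = 2 in².
T = A_s f_y = 2 × 60 = 120 kips.
a = T/(0.85 f'_c b) = 120/(0.85 × 4.85 × 16.4) = 1.775 in.
M_n = T(d − a/2) = 120 × (16.4 − 0.8875) = 1861.5 kip·in.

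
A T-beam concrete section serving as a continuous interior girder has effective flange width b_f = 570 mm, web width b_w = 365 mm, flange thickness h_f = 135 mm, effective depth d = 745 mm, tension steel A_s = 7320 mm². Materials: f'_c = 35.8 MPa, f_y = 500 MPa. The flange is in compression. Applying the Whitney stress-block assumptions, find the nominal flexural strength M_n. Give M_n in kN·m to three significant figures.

Tension: T = A_s f_y = 7320 × 500 = 3660000 N.
Try a within the flange: a = T/(0.85 f'_c b_f) = 3660000/(0.85 × 35.8 × 570) = 211.01 mm.
a = 211.01 > h_f = 135 mm: the block extends into the web. Split into flange-overhang and web parts.
C_f = 0.85 f'_c (b_f − b_w) h_f = 0.85 × 35.8 × (570 − 365) × 135 = 842150 N.
Remaining web compression depth: a_w = (T − C_f)/(0.85 f'_c b_w) = (3660000 − 842150)/(0.85 × 35.8 × 365) = 253.70 mm.
M_n = C_f(d − h_f/2) + (T − C_f)(d − a_w/2) = 842150 × (745 − 67.5) + 2817850 × (745 − 126.85) = 570.56 + 1741.85 = 2312.41 × 10⁶ N·mm.
M_n = 2312.41 kN·m.

M_n ≈ 2310 kN·m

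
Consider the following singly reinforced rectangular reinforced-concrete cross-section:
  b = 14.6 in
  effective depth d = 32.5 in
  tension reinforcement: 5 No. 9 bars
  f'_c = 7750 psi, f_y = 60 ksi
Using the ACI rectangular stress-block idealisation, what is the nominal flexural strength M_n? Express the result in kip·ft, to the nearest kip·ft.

M_n ≈ 774 kip·ft

A_s = 5 × 1 = 5 in².
T = A_s f_y = 5 × 60 = 300 kips.
a = T/(0.85 f'_c b) = 300/(0.85 × 7.75 × 14.6) = 3.119 in.
M_n = T(d − a/2) = 300 × (32.5 − 1.5595) = 9282.2 kip·in = 9282.2/12 = 773.52 kip·ft.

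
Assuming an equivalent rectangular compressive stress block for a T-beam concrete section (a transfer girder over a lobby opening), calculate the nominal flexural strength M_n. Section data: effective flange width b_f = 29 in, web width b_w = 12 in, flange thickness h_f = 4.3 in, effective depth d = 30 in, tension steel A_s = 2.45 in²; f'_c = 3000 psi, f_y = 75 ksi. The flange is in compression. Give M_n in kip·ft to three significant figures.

Tension: T = A_s f_y = 2.45 × 75 = 183.75 kips.
Try a within the flange: a = T/(0.85 f'_c b_f) = 183.75/(0.85 × 3 × 29) = 2.485 in.
Since a = 2.485 ≤ h_f = 4.3 in, the stress block lies entirely in the flange; analyse as a rectangular beam of width b_f.
M_n = T(d − a/2) = 183.75 × (30 − 1.2425) = 5284.2 kip·in.
M_n = 5284.2/12 = 440.35 kip·ft.

M_n ≈ 440 kip·ft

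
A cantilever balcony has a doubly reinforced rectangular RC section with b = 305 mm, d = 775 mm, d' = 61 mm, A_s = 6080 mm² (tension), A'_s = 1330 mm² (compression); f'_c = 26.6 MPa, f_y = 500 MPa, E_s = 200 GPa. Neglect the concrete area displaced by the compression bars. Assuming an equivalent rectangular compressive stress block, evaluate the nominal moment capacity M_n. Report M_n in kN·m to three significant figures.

Assume both tension and compression steel yield.
Net tension couple steel: A_s − A'_s = 4750 mm².
a = (A_s − A'_s) f_y / (0.85 f'_c b) = 2375000/(0.85 × 26.6 × 305) = 344.40 mm.
c = a/β₁ = 344.40/0.85 = 405.18 mm; ε'_s = 0.003(c − d')/c = 0.0025 ≥ f_y/E_s = 0.0025, so compression steel does yield.
M_n = (A_s − A'_s) f_y (d − a/2) + A'_s f_y (d − d') = [2375000 × (775 − 172.2) + 665000 × (775 − 61)] × 10⁻⁶ = 1431.65 + 474.81 = 1906.46 kN·m.

M_n ≈ 1910 kN·m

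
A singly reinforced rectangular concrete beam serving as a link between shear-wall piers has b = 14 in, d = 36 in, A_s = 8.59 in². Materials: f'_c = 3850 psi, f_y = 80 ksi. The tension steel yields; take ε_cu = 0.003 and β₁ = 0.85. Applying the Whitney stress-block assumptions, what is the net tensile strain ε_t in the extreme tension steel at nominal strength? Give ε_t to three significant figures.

ε_t ≈ 0.00312

a = A_s f_y/(0.85 f'_c b) = 14.999 in.
β₁ = 0.85, so c = a/β₁ = 14.999/0.85 = 17.646 in.
From the linear strain diagram with ε_cu = 0.003: ε_t = 0.003 (d − c)/c = 0.003 × (36 − 17.646)/17.646 = 0.00312.
ε_t < 0.004 — the section is over-reinforced for flexure under ACI limits.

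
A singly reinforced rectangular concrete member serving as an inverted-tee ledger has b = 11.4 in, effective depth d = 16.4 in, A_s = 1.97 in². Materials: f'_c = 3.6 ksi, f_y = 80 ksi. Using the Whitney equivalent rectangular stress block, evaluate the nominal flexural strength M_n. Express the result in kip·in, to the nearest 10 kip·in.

M_n ≈ 2230 kip·in

T = A_s f_y = 1.97 × 80 = 157.6 kips.
a = T/(0.85 f'_c b) = 157.6/(0.85 × 3.6 × 11.4) = 4.518 in.
M_n = T(d − a/2) = 157.6 × (16.4 − 2.259) = 2228.6 kip·in.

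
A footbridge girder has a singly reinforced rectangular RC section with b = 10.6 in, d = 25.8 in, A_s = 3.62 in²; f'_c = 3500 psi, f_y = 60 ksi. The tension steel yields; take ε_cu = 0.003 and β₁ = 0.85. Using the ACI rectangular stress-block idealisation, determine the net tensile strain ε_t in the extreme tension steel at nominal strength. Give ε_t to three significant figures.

ε_t ≈ 0.00655

a = A_s f_y/(0.85 f'_c b) = 6.888 in.
β₁ = 0.85, so c = a/β₁ = 6.888/0.85 = 8.104 in.
From the linear strain diagram with ε_cu = 0.003: ε_t = 0.003 (d − c)/c = 0.003 × (25.8 − 8.104)/8.104 = 0.00655.
Since ε_t ≥ 0.005, the section is tension-controlled.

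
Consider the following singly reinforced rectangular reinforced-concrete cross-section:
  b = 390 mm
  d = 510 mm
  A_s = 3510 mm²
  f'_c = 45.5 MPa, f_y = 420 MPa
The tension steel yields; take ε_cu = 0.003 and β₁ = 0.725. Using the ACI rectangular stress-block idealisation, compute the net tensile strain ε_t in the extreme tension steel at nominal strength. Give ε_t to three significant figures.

a = A_s f_y/(0.85 f'_c b) = 97.74 mm.
β₁ = 0.725, so c = a/β₁ = 97.74/0.725 = 134.81 mm.
From the linear strain diagram with ε_cu = 0.003: ε_t = 0.003 (d − c)/c = 0.003 × (510 − 134.81)/134.81 = 0.00835.
Since ε_t ≥ 0.005, the section is tension-controlled.

ε_t ≈ 0.00835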